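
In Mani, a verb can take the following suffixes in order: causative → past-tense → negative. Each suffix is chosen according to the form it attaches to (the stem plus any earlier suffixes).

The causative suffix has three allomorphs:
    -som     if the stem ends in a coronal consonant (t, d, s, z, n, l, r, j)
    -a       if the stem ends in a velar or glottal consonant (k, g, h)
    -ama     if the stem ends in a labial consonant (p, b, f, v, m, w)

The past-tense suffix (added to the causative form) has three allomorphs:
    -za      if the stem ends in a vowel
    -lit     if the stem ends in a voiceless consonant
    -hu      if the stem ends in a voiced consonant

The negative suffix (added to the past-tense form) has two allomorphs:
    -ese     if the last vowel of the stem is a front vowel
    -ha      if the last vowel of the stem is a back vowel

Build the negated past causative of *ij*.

*ij* — final consonant /j/ (coronal) → -som → *ijsom*.
Since the final sound of the causative form *ijsom* is /m/ (a voiced consonant), it takes -hu, giving *ijsomhu*.
The past-tense form *ijsomhu*: last vowel = /u/, a back vowel → -ha → *ijsomhuha*.

ijsomhuha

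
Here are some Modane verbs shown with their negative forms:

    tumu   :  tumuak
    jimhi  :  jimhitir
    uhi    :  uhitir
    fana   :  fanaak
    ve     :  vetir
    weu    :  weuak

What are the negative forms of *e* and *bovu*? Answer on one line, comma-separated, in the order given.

etir, bovuak

The pattern is front/back vowel harmony: -tir when the last vowel of the stem is a front vowel (*jimhi*, *uhi*, *ve*); -ak when the last vowel of the stem is a back vowel (*tumu*, *fana*, *weu*).
*e*: last vowel = /e/, a front vowel → -tir → *etir*.
Since the last vowel of *bovu* is /u/ (a back vowel), it takes -ak, giving *bovuak*.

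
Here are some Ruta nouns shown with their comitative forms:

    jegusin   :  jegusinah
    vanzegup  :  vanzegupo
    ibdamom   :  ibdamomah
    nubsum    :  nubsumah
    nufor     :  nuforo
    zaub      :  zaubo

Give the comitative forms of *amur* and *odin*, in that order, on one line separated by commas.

Looking at the final consonant of each stem: -ah when the stem ends in a nasal (*jegusin*, *ibdamom*, *nubsum*); -o when the stem ends in a non-nasal consonant (*vanzegup*, *nufor*, *zaub*).
Since the final consonant of *amur* is /r/ (non-nasal), it takes -o, giving *amuro*.
The final consonant of *odin* is /n/, which is a nasal, so the suffix is -ah, giving *odinah*.

amuro, odinah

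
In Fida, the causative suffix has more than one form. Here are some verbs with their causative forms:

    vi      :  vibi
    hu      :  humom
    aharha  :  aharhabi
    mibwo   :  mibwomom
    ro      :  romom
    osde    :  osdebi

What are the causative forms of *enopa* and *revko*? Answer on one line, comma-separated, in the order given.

The pattern is rounding harmony: -mom when the last vowel of the stem is a rounded vowel (*hu*, *mibwo*, *ro*); -bi when the last vowel of the stem is an unrounded vowel (*vi*, *aharha*, *osde*).
Since the last vowel of *enopa* is /a/ (an unrounded vowel), it takes -bi, giving *enopabi*.
*revko* — last vowel /o/ (a rounded vowel) → -mom → *revkomom*.

enopabi, revkomom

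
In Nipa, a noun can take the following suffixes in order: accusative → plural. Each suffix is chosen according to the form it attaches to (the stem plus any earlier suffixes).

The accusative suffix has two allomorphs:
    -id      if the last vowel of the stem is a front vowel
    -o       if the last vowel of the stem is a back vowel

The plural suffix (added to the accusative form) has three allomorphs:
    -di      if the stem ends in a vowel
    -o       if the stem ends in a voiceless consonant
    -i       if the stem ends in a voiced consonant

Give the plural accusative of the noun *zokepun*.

*zokepun*: last vowel = /u/, a back vowel → -o → *zokepuno*.
The final sound of the accusative form *zokepuno* is /o/, which is a vowel, so the plural suffix is -di, giving *zokepunodi*.

zokepunodi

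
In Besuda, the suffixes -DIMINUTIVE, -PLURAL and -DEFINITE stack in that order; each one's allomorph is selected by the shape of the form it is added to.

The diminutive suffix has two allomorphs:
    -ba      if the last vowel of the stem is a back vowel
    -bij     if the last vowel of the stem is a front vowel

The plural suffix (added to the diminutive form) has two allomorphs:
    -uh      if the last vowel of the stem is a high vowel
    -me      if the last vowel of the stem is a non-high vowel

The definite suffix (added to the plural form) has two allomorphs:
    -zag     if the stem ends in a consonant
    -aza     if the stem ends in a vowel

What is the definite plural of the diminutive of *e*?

ebijuhzag

*e*: last vowel = /e/, a front vowel → -bij → *ebij*.
Since the last vowel of the diminutive form *ebij* is /i/ (a high vowel), it takes -uh, giving *ebijuh*.
The plural form *ebijuh* — final sound /h/ (a consonant) → -zag → *ebijuhzag*.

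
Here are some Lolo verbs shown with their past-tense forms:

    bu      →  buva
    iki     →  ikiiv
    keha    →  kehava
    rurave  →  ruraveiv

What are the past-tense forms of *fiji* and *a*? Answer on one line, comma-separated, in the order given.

The pattern is front/back vowel harmony: -iv when the last vowel of the stem is a front vowel (*iki*, *rurave*); -va when the last vowel of the stem is a back vowel (*bu*, *keha*).
*fiji*: last vowel = /i/, a front vowel → -iv → *fijiiv*.
*a* — last vowel /a/ (a back vowel) → -va → *ava*.

fijiiv, ava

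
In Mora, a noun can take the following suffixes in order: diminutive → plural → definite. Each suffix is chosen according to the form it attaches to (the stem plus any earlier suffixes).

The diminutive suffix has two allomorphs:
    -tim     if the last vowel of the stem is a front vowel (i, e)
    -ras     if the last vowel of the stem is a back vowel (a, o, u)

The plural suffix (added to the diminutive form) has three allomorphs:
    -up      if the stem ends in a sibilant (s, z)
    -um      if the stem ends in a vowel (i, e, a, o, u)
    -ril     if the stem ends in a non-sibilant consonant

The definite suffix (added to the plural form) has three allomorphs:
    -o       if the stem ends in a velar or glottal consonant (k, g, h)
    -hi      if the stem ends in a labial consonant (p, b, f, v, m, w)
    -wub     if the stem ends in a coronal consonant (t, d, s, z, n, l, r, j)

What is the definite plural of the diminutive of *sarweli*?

sarwelitimrilwub

The last vowel of *sarweli* is /i/, which is a front vowel, so the diminutive suffix is -tim, giving *sarwelitim*.
Since the final sound of the diminutive form *sarwelitim* is /m/ (a non-sibilant consonant), it takes -ril, giving *sarwelitimril*.
Since the final consonant of the plural form *sarwelitimril* is /l/ (coronal), it takes -wub, giving *sarwelitimrilwub*.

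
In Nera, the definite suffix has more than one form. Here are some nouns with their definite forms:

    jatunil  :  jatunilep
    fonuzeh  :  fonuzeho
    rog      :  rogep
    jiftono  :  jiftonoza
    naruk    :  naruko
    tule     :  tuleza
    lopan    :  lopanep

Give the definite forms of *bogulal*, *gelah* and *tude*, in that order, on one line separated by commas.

bogulalep, gelaho, tudeza

The pattern is voicing of the final sound: -o when the stem ends in a voiceless consonant (*fonuzeh*, *naruk*); -ep when the stem ends in a voiced consonant (*jatunil*, *rog*, *lopan*); -za when the stem ends in a vowel (*jiftono*, *tule*).
*bogulal* — final sound /l/ (a voiced consonant) → -ep → *bogulalep*.
*gelah* — final sound /h/ (a voiceless consonant) → -o → *gelaho*.
Since the final sound of *tude* is /e/ (a vowel), it takes -za, giving *tudeza*.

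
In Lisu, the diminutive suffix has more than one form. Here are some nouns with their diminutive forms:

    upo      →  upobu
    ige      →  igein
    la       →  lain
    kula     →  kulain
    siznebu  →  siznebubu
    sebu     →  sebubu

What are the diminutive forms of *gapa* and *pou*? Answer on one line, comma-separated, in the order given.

gapain, poubu

Looking at the last vowel of each stem: -bu when the last vowel of the stem is a rounded vowel (*upo*, *siznebu*, *sebu*); -in when the last vowel of the stem is an unrounded vowel (*ige*, *la*, *kula*).
*gapa* — last vowel /a/ (an unrounded vowel) → -in → *gapain*.
The last vowel of *pou* is /u/, which is a rounded vowel, so the suffix is -bu, giving *poubu*.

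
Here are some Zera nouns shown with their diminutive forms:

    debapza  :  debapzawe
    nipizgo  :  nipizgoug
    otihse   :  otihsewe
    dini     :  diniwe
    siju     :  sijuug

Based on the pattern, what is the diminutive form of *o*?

The pattern is rounding harmony: -ug when the last vowel of the stem is a rounded vowel (*nipizgo*, *siju*); -we when the last vowel of the stem is an unrounded vowel (*debapza*, *otihse*, *dini*).
*o*: last vowel = /o/, a rounded vowel → -ug → *oug*.

oug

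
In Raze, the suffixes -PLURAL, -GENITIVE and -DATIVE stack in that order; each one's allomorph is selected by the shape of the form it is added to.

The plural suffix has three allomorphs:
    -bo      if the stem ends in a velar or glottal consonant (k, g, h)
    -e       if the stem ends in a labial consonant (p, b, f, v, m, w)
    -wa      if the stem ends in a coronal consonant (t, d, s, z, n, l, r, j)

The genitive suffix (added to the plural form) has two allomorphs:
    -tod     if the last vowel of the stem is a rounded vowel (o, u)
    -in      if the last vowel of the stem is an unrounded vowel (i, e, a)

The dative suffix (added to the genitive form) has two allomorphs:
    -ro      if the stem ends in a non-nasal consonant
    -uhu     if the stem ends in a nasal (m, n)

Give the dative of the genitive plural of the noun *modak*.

modakbotodro

The final consonant of *modak* is /k/, which is velar/glottal, so the plural suffix is -bo, giving *modakbo*.
The plural form *modakbo*: last vowel = /o/, a rounded vowel → -tod → *modakbotod*.
The final consonant of the genitive form *modakbotod* is /d/, which is non-nasal, so the dative suffix is -ro, giving *modakbotodro*.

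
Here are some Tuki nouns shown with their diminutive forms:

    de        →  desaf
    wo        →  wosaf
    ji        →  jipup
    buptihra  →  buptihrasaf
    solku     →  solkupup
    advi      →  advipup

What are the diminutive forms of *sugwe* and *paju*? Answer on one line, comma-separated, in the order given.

sugwesaf, pajupup

Looking at the last vowel of each stem: -pup when the last vowel of the stem is a high vowel (*ji*, *solku*, *advi*); -saf when the last vowel of the stem is a non-high vowel (*de*, *wo*, *buptihra*).
The last vowel of *sugwe* is /e/, which is a non-high vowel, so the suffix is -saf, giving *sugwesaf*.
*paju*: last vowel = /u/, a high vowel → -pup → *pajupup*.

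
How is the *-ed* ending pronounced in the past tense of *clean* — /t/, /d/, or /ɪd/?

/d/

The stem *clean* ends in a voiced sound other than /d/.
The -ed suffix is realized as /ɪd/ after /t, d/; as /t/ after other voiceless consonants; and as /d/ after other voiced sounds.
So -ed on *clean* is pronounced /d/.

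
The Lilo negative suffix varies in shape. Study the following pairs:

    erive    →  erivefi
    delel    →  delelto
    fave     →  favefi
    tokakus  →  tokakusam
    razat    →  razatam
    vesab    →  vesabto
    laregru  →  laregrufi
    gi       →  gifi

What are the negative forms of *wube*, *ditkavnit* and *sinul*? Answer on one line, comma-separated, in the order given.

The suffix is conditioned by the final sound: -am when the stem ends in a voiceless consonant (*tokakus*, *razat*); -to when the stem ends in a voiced consonant (*delel*, *vesab*); -fi when the stem ends in a vowel (*erive*, *fave*, *laregru*, *gi*).
*wube* — final sound /e/ (a vowel) → -fi → *wubefi*.
*ditkavnit* — final sound /t/ (a voiceless consonant) → -am → *ditkavnitam*.
The final sound of *sinul* is /l/, which is a voiced consonant, so the suffix is -to, giving *sinulto*.

wubefi, ditkavnitam, sinulto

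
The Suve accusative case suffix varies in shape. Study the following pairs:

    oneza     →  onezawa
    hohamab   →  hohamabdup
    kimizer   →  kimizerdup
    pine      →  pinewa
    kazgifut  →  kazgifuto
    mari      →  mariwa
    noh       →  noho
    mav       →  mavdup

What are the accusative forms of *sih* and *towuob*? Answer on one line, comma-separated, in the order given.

siho, towuobdup

Looking at the final sound of each stem: -o when the stem ends in a voiceless consonant (*kazgifut*, *noh*); -dup when the stem ends in a voiced consonant (*hohamab*, *kimizer*, *mav*); -wa when the stem ends in a vowel (*oneza*, *pine*, *mari*).
*sih* — final sound /h/ (a voiceless consonant) → -o → *siho*.
*towuob*: final sound = /b/, a voiced consonant → -dup → *towuobdup*.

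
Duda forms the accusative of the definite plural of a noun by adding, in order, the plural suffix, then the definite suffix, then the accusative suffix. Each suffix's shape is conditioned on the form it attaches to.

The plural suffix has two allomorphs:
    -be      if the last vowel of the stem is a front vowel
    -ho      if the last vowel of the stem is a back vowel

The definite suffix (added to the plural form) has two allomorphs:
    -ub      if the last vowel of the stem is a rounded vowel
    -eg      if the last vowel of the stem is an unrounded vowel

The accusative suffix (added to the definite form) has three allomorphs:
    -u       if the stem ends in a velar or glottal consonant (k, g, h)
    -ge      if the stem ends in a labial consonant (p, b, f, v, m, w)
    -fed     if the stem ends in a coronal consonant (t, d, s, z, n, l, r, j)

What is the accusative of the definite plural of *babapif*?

babapifbeegu

Since the last vowel of *babapif* is /i/ (a front vowel), it takes -be, giving *babapifbe*.
The plural form *babapifbe* — last vowel /e/ (an unrounded vowel) → -eg → *babapifbeeg*.
The definite form *babapifbeeg*: final consonant = /g/, velar/glottal → -u → *babapifbeegu*.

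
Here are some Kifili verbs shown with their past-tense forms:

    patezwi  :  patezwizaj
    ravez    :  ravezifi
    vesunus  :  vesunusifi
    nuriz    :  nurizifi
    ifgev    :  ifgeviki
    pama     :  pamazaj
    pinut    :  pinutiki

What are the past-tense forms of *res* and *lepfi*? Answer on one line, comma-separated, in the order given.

The alternation tracks the final sound of the stem — -ifi when the stem ends in a sibilant (*ravez*, *vesunus*, *nuriz*); -iki when the stem ends in a non-sibilant consonant (*ifgev*, *pinut*); -zaj when the stem ends in a vowel (*patezwi*, *pama*).
The final sound of *res* is /s/, which is a sibilant, so the suffix is -ifi, giving *resifi*.
*lepfi*: final sound = /i/, a vowel → -zaj → *lepfizaj*.

resifi, lepfizaj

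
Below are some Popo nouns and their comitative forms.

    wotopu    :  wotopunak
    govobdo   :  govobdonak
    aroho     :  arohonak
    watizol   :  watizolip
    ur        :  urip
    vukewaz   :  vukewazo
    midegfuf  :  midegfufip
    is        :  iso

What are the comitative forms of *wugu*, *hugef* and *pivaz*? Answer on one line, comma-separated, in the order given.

wugunak, hugefip, pivazo

The alternation tracks the final sound of the stem — -o when the stem ends in a sibilant (*vukewaz*, *is*); -ip when the stem ends in a non-sibilant consonant (*watizol*, *ur*, *midegfuf*); -nak when the stem ends in a vowel (*wotopu*, *govobdo*, *aroho*).
Since the final sound of *wugu* is /u/ (a vowel), it takes -nak, giving *wugunak*.
The final sound of *hugef* is /f/, which is a non-sibilant consonant, so the suffix is -ip, giving *hugefip*.
Since the final sound of *pivaz* is /z/ (a sibilant), it takes -o, giving *pivazo*.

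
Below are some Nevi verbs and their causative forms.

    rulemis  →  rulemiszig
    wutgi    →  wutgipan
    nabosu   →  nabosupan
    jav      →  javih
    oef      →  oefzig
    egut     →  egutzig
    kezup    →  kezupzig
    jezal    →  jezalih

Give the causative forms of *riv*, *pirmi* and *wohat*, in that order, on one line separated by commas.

rivih, pirmipan, wohatzig

The alternation tracks the final sound of the stem — -zig when the stem ends in a voiceless consonant (*rulemis*, *oef*, *egut*, *kezup*); -ih when the stem ends in a voiced consonant (*jav*, *jezal*); -pan when the stem ends in a vowel (*wutgi*, *nabosu*).
*riv*: final sound = /v/, a voiced consonant → -ih → *rivih*.
*pirmi*: final sound = /i/, a vowel → -pan → *pirmipan*.
*wohat* — final sound /t/ (a voiceless consonant) → -zig → *wohatzig*.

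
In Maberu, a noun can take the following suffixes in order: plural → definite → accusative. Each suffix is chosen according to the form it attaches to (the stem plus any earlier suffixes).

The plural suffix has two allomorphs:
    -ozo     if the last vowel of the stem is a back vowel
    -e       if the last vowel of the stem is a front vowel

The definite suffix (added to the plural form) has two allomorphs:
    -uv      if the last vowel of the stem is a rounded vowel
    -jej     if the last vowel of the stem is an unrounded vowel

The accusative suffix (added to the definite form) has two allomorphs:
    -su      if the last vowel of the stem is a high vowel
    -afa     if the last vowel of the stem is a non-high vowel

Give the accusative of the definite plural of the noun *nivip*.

The last vowel of *nivip* is /i/, which is a front vowel, so the plural suffix is -e, giving *nivipe*.
The plural form *nivipe*: last vowel = /e/, an unrounded vowel → -jej → *nivipejej*.
The last vowel of the definite form *nivipejej* is /e/, which is a non-high vowel, so the accusative suffix is -afa, giving *nivipejejafa*.

nivipejejafa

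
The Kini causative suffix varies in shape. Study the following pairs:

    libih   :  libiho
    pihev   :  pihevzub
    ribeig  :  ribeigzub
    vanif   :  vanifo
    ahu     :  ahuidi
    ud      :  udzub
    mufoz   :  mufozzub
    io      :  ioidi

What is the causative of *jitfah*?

jitfaho

The pattern is voicing of the final sound: -o when the stem ends in a voiceless consonant (*libih*, *vanif*); -zub when the stem ends in a voiced consonant (*pihev*, *ribeig*, *ud*, *mufoz*); -idi when the stem ends in a vowel (*ahu*, *io*).
*jitfah* — final sound /h/ (a voiceless consonant) → -o → *jitfaho*.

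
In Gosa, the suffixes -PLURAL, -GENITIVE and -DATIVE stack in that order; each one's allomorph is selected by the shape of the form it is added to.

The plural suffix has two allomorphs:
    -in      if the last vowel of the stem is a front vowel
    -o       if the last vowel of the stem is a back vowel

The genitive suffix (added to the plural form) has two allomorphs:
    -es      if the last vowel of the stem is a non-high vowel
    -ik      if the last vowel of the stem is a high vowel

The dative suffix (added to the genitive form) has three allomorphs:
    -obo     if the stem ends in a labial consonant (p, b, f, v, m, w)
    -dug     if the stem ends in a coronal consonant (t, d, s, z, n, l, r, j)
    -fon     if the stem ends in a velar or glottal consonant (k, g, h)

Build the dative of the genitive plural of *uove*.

uoveinikfon

The last vowel of *uove* is /e/, which is a front vowel, so the plural suffix is -in, giving *uovein*.
The plural form *uovein*: last vowel = /i/, a high vowel → -ik → *uoveinik*.
The final consonant of the genitive form *uoveinik* is /k/, which is velar/glottal, so the dative suffix is -fon, giving *uoveinikfon*.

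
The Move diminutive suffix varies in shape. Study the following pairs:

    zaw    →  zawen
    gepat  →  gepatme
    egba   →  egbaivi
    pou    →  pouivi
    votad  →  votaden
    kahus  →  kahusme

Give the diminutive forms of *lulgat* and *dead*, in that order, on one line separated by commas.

lulgatme, deaden

Looking at the final sound of each stem: -me when the stem ends in a voiceless consonant (*gepat*, *kahus*); -en when the stem ends in a voiced consonant (*zaw*, *votad*); -ivi when the stem ends in a vowel (*egba*, *pou*).
*lulgat* — final sound /t/ (a voiceless consonant) → -me → *lulgatme*.
The final sound of *dead* is /d/, which is a voiced consonant, so the suffix is -en, giving *deaden*.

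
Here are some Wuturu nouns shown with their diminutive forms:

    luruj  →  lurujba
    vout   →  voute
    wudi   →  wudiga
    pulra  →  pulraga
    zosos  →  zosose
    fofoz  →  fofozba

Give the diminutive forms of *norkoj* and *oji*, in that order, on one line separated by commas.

norkojba, ojiga

The suffix is conditioned by the final sound: -e when the stem ends in a voiceless consonant (*vout*, *zosos*); -ba when the stem ends in a voiced consonant (*luruj*, *fofoz*); -ga when the stem ends in a vowel (*wudi*, *pulra*).
Since the final sound of *norkoj* is /j/ (a voiced consonant), it takes -ba, giving *norkojba*.
*oji* — final sound /i/ (a vowel) → -ga → *ojiga*.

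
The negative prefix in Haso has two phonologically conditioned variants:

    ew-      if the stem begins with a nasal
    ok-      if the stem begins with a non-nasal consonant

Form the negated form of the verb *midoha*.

ewmidoha

*midoha*: first consonant = /m/, a nasal → ew- → *ewmidoha*.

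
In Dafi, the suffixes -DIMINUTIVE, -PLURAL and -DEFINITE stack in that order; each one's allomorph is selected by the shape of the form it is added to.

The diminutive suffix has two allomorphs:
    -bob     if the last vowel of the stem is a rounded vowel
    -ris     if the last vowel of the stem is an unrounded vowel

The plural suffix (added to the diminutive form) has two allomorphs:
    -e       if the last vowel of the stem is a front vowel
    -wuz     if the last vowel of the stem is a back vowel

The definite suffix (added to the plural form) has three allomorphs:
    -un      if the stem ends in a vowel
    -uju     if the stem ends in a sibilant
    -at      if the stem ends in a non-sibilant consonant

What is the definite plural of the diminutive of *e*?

The last vowel of *e* is /e/, which is an unrounded vowel, so the diminutive suffix is -ris, giving *eris*.
The diminutive form *eris* — last vowel /i/ (a front vowel) → -e → *erise*.
The plural form *erise* — final sound /e/ (a vowel) → -un → *eriseun*.

eriseun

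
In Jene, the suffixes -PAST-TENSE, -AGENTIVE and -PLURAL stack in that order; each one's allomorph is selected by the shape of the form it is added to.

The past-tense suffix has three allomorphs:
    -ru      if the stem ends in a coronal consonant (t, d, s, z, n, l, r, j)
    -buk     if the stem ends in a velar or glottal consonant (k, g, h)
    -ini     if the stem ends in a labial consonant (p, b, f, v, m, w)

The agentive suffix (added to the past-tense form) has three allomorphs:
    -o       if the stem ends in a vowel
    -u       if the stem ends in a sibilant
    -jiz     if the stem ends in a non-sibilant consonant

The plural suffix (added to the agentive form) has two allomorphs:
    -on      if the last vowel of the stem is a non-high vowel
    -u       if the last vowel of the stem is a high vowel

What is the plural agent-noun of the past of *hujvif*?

hujvifinioon

*hujvif*: final consonant = /f/, labial → -ini → *hujvifini*.
The final sound of the past-tense form *hujvifini* is /i/, which is a vowel, so the agentive suffix is -o, giving *hujvifinio*.
The last vowel of the agentive form *hujvifinio* is /o/, which is a non-high vowel, so the plural suffix is -on, giving *hujvifinioon*.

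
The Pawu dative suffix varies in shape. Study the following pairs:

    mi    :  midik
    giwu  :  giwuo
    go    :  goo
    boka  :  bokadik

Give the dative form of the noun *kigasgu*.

The pattern is rounding harmony: -o when the last vowel of the stem is a rounded vowel (*giwu*, *go*); -dik when the last vowel of the stem is an unrounded vowel (*mi*, *boka*).
*kigasgu* — last vowel /u/ (a rounded vowel) → -o → *kigasguo*.

kigasguo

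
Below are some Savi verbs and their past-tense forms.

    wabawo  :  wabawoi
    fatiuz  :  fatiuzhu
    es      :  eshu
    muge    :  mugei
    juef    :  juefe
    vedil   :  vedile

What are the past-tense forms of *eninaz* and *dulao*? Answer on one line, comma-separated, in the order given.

eninazhu, dulaoi

The alternation tracks the final sound of the stem — -hu when the stem ends in a sibilant (*fatiuz*, *es*); -e when the stem ends in a non-sibilant consonant (*juef*, *vedil*); -i when the stem ends in a vowel (*wabawo*, *muge*).
*eninaz* — final sound /z/ (a sibilant) → -hu → *eninazhu*.
Since the final sound of *dulao* is /o/ (a vowel), it takes -i, giving *dulaoi*.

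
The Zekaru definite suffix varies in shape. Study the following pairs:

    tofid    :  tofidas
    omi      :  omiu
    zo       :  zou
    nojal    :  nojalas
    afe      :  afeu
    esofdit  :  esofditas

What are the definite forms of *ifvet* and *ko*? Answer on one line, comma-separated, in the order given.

The pattern is consonant vs. vowel: -as when the stem ends in a consonant (*tofid*, *nojal*, *esofdit*); -u when the stem ends in a vowel (*omi*, *zo*, *afe*).
The final sound of *ifvet* is /t/, which is a consonant, so the suffix is -as, giving *ifvetas*.
Since the final sound of *ko* is /o/ (a vowel), it takes -u, giving *kou*.

ifvetas, kou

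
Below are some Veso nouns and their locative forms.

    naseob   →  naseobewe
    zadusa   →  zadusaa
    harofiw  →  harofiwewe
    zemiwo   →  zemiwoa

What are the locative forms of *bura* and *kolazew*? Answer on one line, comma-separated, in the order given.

The suffix is conditioned by the final sound: -ewe when the stem ends in a consonant (*naseob*, *harofiw*); -a when the stem ends in a vowel (*zadusa*, *zemiwo*).
Since the final sound of *bura* is /a/ (a vowel), it takes -a, giving *buraa*.
Since the final sound of *kolazew* is /w/ (a consonant), it takes -ewe, giving *kolazewewe*.

buraa, kolazewewe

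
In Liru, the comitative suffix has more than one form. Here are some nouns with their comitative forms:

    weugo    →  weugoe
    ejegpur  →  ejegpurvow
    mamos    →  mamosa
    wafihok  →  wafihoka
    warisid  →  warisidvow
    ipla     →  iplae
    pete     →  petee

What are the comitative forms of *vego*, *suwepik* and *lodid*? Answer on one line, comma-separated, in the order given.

vegoe, suwepika, lodidvow

The pattern is voicing of the final sound: -a when the stem ends in a voiceless consonant (*mamos*, *wafihok*); -vow when the stem ends in a voiced consonant (*ejegpur*, *warisid*); -e when the stem ends in a vowel (*weugo*, *ipla*, *pete*).
*vego* — final sound /o/ (a vowel) → -e → *vegoe*.
*suwepik* — final sound /k/ (a voiceless consonant) → -a → *suwepika*.
Since the final sound of *lodid* is /d/ (a voiced consonant), it takes -vow, giving *lodidvow*.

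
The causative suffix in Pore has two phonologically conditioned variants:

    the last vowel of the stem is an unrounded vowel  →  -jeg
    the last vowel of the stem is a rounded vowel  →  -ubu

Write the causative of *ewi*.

*ewi*: last vowel = /i/, an unrounded vowel → -jeg → *ewijeg*.

ewijeg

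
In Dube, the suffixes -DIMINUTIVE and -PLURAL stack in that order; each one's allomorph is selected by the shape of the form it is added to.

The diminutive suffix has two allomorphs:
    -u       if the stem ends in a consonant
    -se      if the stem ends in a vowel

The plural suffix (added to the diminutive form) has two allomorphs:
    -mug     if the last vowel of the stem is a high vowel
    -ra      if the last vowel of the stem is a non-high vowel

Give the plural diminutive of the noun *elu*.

The final sound of *elu* is /u/, which is a vowel, so the diminutive suffix is -se, giving *eluse*.
The last vowel of the diminutive form *eluse* is /e/, which is a non-high vowel, so the plural suffix is -ra, giving *elusera*.

elusera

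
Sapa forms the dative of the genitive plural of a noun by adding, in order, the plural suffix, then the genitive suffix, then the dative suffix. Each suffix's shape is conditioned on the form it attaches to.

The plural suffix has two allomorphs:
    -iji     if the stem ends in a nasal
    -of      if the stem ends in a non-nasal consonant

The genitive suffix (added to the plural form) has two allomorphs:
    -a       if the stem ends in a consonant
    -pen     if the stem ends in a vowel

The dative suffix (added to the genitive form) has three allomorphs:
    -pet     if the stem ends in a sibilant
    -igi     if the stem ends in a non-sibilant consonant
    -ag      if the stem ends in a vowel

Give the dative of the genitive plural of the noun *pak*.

pakofaag

*pak* — final consonant /k/ (non-nasal) → -of → *pakof*.
The final sound of the plural form *pakof* is /f/, which is a consonant, so the genitive suffix is -a, giving *pakofa*.
Since the final sound of the genitive form *pakofa* is /a/ (a vowel), it takes -ag, giving *pakofaag*.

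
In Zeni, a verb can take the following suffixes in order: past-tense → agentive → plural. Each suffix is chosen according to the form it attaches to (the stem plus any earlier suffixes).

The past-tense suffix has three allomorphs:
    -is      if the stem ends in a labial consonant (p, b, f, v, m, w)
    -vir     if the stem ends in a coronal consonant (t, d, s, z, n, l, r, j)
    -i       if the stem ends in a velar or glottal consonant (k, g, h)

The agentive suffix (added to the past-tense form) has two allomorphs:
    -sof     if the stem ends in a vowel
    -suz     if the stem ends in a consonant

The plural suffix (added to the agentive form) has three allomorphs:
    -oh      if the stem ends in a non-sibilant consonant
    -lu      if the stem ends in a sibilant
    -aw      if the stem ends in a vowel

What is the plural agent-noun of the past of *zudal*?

*zudal*: final consonant = /l/, coronal → -vir → *zudalvir*.
The past-tense form *zudalvir*: final sound = /r/, a consonant → -suz → *zudalvirsuz*.
The agentive form *zudalvirsuz*: final sound = /z/, a sibilant → -lu → *zudalvirsuzlu*.

zudalvirsuzlu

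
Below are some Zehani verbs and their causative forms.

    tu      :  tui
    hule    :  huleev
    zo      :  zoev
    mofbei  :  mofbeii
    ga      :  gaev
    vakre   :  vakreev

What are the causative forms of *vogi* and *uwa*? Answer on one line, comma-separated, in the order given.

Looking at the last vowel of each stem: -i when the last vowel of the stem is a high vowel (*tu*, *mofbei*); -ev when the last vowel of the stem is a non-high vowel (*hule*, *zo*, *ga*, *vakre*).
Since the last vowel of *vogi* is /i/ (a high vowel), it takes -i, giving *vogii*.
The last vowel of *uwa* is /a/, which is a non-high vowel, so the suffix is -ev, giving *uwaev*.

vogii, uwaev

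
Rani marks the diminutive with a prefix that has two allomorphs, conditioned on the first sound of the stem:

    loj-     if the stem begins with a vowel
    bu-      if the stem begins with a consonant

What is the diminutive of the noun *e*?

The first sound of *e* is /e/, which is a vowel, so the prefix is loj-, giving *loje*.

loje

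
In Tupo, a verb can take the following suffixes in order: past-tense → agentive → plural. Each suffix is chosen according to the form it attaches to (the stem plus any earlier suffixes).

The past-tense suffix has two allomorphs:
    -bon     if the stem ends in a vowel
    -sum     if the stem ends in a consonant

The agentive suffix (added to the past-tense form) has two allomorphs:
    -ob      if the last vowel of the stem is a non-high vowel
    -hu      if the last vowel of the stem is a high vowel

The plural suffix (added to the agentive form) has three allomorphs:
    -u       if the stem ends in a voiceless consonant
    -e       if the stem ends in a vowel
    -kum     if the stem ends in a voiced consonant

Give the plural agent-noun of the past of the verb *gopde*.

*gopde*: final sound = /e/, a vowel → -bon → *gopdebon*.
The past-tense form *gopdebon*: last vowel = /o/, a non-high vowel → -ob → *gopdebonob*.
Since the final sound of the agentive form *gopdebonob* is /b/ (a voiced consonant), it takes -kum, giving *gopdebonobkum*.

gopdebonobkum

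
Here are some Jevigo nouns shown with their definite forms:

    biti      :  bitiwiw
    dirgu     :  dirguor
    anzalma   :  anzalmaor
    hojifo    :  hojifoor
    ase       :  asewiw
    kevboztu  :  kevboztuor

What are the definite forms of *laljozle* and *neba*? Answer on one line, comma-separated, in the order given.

The alternation tracks the last vowel of the stem — -wiw when the last vowel of the stem is a front vowel (*biti*, *ase*); -or when the last vowel of the stem is a back vowel (*dirgu*, *anzalma*, *hojifo*, *kevboztu*).
*laljozle*: last vowel = /e/, a front vowel → -wiw → *laljozlewiw*.
Since the last vowel of *neba* is /a/ (a back vowel), it takes -or, giving *nebaor*.

laljozlewiw, nebaor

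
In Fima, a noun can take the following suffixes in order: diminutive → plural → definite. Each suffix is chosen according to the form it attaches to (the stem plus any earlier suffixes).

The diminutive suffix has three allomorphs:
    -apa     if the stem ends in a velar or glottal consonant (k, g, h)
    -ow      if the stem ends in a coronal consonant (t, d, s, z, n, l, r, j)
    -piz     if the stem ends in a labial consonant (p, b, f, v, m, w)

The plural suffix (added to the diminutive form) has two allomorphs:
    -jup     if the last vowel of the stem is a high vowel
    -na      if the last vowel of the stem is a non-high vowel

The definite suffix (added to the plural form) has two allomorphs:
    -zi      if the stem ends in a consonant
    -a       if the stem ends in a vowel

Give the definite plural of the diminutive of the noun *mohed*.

mohedownaa

The final consonant of *mohed* is /d/, which is coronal, so the diminutive suffix is -ow, giving *mohedow*.
The diminutive form *mohedow*: last vowel = /o/, a non-high vowel → -na → *mohedowna*.
The final sound of the plural form *mohedowna* is /a/, which is a vowel, so the definite suffix is -a, giving *mohedownaa*.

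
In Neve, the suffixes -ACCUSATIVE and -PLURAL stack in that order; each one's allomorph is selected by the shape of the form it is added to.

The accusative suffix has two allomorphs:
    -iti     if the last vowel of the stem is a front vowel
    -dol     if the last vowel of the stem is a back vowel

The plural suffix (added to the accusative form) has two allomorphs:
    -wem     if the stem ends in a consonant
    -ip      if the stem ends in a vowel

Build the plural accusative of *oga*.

ogadolwem

*oga* — last vowel /a/ (a back vowel) → -dol → *ogadol*.
The final sound of the accusative form *ogadol* is /l/, which is a consonant, so the plural suffix is -wem, giving *ogadolwem*.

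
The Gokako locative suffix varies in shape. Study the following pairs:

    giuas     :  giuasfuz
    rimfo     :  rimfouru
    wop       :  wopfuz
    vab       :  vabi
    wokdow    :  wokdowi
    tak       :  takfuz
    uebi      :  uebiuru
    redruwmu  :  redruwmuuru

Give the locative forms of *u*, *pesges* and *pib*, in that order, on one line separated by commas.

uuru, pesgesfuz, pibi

The alternation tracks the final sound of the stem — -fuz when the stem ends in a voiceless consonant (*giuas*, *wop*, *tak*); -i when the stem ends in a voiced consonant (*vab*, *wokdow*); -uru when the stem ends in a vowel (*rimfo*, *uebi*, *redruwmu*).
Since the final sound of *u* is /u/ (a vowel), it takes -uru, giving *uuru*.
The final sound of *pesges* is /s/, which is a voiceless consonant, so the suffix is -fuz, giving *pesgesfuz*.
Since the final sound of *pib* is /b/ (a voiced consonant), it takes -i, giving *pibi*.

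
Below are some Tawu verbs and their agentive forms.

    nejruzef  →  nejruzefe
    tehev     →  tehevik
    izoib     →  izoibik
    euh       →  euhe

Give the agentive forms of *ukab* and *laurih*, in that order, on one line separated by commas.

ukabik, laurihe

The pattern is voicing of the final consonant: -e when the stem ends in a voiceless consonant (*nejruzef*, *euh*); -ik when the stem ends in a voiced consonant (*tehev*, *izoib*).
The final consonant of *ukab* is /b/, which is voiced, so the suffix is -ik, giving *ukabik*.
Since the final consonant of *laurih* is /h/ (voiceless), it takes -e, giving *laurihe*.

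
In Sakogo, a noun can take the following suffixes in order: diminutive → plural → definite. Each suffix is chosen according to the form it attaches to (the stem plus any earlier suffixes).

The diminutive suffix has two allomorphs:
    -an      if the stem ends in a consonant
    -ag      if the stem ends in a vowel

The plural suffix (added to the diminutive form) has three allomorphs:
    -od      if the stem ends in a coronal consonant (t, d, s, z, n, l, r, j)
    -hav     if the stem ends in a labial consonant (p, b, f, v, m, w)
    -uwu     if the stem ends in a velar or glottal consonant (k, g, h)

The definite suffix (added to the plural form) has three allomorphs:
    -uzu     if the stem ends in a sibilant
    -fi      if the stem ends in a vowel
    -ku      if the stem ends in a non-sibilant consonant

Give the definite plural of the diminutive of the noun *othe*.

otheaguwufi

The final sound of *othe* is /e/, which is a vowel, so the diminutive suffix is -ag, giving *otheag*.
The diminutive form *otheag*: final consonant = /g/, velar/glottal → -uwu → *otheaguwu*.
The plural form *otheaguwu* — final sound /u/ (a vowel) → -fi → *otheaguwufi*.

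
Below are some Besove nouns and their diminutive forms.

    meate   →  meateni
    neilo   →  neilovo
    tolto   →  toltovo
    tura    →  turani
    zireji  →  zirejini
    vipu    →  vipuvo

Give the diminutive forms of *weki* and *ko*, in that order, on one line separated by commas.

wekini, kovo

The suffix is conditioned by the last vowel: -vo when the last vowel of the stem is a rounded vowel (*neilo*, *tolto*, *vipu*); -ni when the last vowel of the stem is an unrounded vowel (*meate*, *tura*, *zireji*).
Since the last vowel of *weki* is /i/ (an unrounded vowel), it takes -ni, giving *wekini*.
The last vowel of *ko* is /o/, which is a rounded vowel, so the suffix is -vo, giving *kovo*.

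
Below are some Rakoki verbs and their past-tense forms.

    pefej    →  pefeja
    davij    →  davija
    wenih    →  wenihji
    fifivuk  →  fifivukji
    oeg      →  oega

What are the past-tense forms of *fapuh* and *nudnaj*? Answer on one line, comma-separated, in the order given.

The suffix is conditioned by the final consonant: -ji when the stem ends in a voiceless consonant (*wenih*, *fifivuk*); -a when the stem ends in a voiced consonant (*pefej*, *davij*, *oeg*).
*fapuh* — final consonant /h/ (voiceless) → -ji → *fapuhji*.
Since the final consonant of *nudnaj* is /j/ (voiced), it takes -a, giving *nudnaja*.

fapuhji, nudnaja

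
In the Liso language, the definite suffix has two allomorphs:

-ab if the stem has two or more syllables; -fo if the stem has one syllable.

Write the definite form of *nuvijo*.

nuvijoab

With 3 syllables, *nuvijo* takes -ab → *nuvijoab*.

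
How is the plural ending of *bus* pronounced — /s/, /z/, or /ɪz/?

The stem *bus* ends in a sibilant (/s, z, ʃ, ʒ, tʃ, dʒ/).
The plural suffix surfaces as /ɪz/ after sibilants, /s/ after other voiceless consonants, and /z/ after other voiced sounds.
So the plural -s on *bus* is pronounced /ɪz/.

/ɪz/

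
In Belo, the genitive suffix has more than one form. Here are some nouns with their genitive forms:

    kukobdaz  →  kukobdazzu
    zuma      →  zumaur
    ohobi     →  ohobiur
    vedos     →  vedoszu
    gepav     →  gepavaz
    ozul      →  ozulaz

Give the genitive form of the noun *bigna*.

bignaur

The suffix is conditioned by the final sound: -zu when the stem ends in a sibilant (*kukobdaz*, *vedos*); -az when the stem ends in a non-sibilant consonant (*gepav*, *ozul*); -ur when the stem ends in a vowel (*zuma*, *ohobi*).
*bigna* — final sound /a/ (a vowel) → -ur → *bignaur*.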